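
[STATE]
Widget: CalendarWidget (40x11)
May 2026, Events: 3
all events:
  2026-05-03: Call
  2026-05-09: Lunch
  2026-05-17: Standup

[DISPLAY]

                May 2026                
Mo Tu We Th Fr Sa Su                    
             1  2  3*                   
 4  5  6  7  8  9* 10                   
11 12 13 14 15 16 17*                   
18 19 20 21 22 23 24                    
25 26 27 28 29 30 31                    
                                        
                                        
                                        
                                        


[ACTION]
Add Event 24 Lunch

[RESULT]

                May 2026                
Mo Tu We Th Fr Sa Su                    
             1  2  3*                   
 4  5  6  7  8  9* 10                   
11 12 13 14 15 16 17*                   
18 19 20 21 22 23 24*                   
25 26 27 28 29 30 31                    
                                        
                                        
                                        
                                        


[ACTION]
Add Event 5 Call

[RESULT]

                May 2026                
Mo Tu We Th Fr Sa Su                    
             1  2  3*                   
 4  5*  6  7  8  9* 10                  
11 12 13 14 15 16 17*                   
18 19 20 21 22 23 24*                   
25 26 27 28 29 30 31                    
                                        
                                        
                                        
                                        


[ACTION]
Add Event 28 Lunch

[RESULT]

                May 2026                
Mo Tu We Th Fr Sa Su                    
             1  2  3*                   
 4  5*  6  7  8  9* 10                  
11 12 13 14 15 16 17*                   
18 19 20 21 22 23 24*                   
25 26 27 28* 29 30 31                   
                                        
                                        
                                        
                                        


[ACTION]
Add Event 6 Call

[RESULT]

                May 2026                
Mo Tu We Th Fr Sa Su                    
             1  2  3*                   
 4  5*  6*  7  8  9* 10                 
11 12 13 14 15 16 17*                   
18 19 20 21 22 23 24*                   
25 26 27 28* 29 30 31                   
                                        
                                        
                                        
                                        


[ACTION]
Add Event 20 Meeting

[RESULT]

                May 2026                
Mo Tu We Th Fr Sa Su                    
             1  2  3*                   
 4  5*  6*  7  8  9* 10                 
11 12 13 14 15 16 17*                   
18 19 20* 21 22 23 24*                  
25 26 27 28* 29 30 31                   
                                        
                                        
                                        
                                        


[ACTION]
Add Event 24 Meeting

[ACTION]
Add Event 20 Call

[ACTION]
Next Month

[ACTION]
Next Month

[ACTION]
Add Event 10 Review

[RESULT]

               July 2026                
Mo Tu We Th Fr Sa Su                    
       1  2  3  4  5                    
 6  7  8  9 10* 11 12                   
13 14 15 16 17 18 19                    
20 21 22 23 24 25 26                    
27 28 29 30 31                          
                                        
                                        
                                        
                                        


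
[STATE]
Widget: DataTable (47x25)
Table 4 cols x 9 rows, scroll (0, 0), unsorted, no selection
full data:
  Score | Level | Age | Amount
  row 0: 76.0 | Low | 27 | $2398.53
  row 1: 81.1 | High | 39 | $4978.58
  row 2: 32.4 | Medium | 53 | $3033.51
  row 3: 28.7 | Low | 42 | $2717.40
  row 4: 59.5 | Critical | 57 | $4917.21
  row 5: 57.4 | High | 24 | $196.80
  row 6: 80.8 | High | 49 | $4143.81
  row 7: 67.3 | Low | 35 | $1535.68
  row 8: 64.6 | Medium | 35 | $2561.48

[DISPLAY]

Score│Level   │Age│Amount                      
─────┼────────┼───┼────────                    
76.0 │Low     │27 │$2398.53                    
81.1 │High    │39 │$4978.58                    
32.4 │Medium  │53 │$3033.51                    
28.7 │Low     │42 │$2717.40                    
59.5 │Critical│57 │$4917.21                    
57.4 │High    │24 │$196.80                     
80.8 │High    │49 │$4143.81                    
67.3 │Low     │35 │$1535.68                    
64.6 │Medium  │35 │$2561.48                    
                                               
                                               
                                               
                                               
                                               
                                               
                                               
                                               
                                               
                                               
                                               
                                               
                                               
                                               


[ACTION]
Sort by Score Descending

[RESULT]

Scor▼│Level   │Age│Amount                      
─────┼────────┼───┼────────                    
81.1 │High    │39 │$4978.58                    
80.8 │High    │49 │$4143.81                    
76.0 │Low     │27 │$2398.53                    
67.3 │Low     │35 │$1535.68                    
64.6 │Medium  │35 │$2561.48                    
59.5 │Critical│57 │$4917.21                    
57.4 │High    │24 │$196.80                     
32.4 │Medium  │53 │$3033.51                    
28.7 │Low     │42 │$2717.40                    
                                               
                                               
                                               
                                               
                                               
                                               
                                               
                                               
                                               
                                               
                                               
                                               
                                               
                                               


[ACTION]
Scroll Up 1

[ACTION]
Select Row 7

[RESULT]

Scor▼│Level   │Age│Amount                      
─────┼────────┼───┼────────                    
81.1 │High    │39 │$4978.58                    
80.8 │High    │49 │$4143.81                    
76.0 │Low     │27 │$2398.53                    
67.3 │Low     │35 │$1535.68                    
64.6 │Medium  │35 │$2561.48                    
59.5 │Critical│57 │$4917.21                    
57.4 │High    │24 │$196.80                     
>2.4 │Medium  │53 │$3033.51                    
28.7 │Low     │42 │$2717.40                    
                                               
                                               
                                               
                                               
                                               
                                               
                                               
                                               
                                               
                                               
                                               
                                               
                                               
                                               


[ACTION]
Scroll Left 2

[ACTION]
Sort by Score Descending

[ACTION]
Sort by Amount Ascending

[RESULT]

Score│Level   │Age│Amount ▲                    
─────┼────────┼───┼────────                    
57.4 │High    │24 │$196.80                     
67.3 │Low     │35 │$1535.68                    
76.0 │Low     │27 │$2398.53                    
64.6 │Medium  │35 │$2561.48                    
28.7 │Low     │42 │$2717.40                    
32.4 │Medium  │53 │$3033.51                    
80.8 │High    │49 │$4143.81                    
>9.5 │Critical│57 │$4917.21                    
81.1 │High    │39 │$4978.58                    
                                               
                                               
                                               
                                               
                                               
                                               
                                               
                                               
                                               
                                               
                                               
                                               
                                               
                                               


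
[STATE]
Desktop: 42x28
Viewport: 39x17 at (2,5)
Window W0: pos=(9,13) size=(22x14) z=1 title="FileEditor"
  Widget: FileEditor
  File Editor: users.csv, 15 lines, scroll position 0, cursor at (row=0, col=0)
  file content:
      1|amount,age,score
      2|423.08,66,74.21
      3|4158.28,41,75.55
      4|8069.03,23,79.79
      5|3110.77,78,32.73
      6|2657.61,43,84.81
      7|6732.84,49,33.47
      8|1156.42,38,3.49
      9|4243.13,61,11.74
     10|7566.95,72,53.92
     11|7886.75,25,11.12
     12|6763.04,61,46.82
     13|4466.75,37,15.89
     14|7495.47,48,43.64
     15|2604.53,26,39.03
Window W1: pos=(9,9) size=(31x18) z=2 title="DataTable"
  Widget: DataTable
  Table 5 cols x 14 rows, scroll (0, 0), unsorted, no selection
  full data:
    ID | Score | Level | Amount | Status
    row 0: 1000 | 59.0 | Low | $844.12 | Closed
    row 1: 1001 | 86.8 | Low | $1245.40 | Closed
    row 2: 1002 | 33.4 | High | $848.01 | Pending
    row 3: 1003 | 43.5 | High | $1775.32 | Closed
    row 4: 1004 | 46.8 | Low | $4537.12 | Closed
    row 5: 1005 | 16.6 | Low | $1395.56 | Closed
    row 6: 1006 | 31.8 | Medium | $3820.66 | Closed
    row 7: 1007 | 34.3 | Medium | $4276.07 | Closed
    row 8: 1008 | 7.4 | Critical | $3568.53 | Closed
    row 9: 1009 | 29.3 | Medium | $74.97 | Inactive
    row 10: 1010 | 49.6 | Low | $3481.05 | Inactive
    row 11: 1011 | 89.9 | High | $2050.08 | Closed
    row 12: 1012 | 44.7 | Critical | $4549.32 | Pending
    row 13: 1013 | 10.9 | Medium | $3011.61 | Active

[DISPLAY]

                                       
                                       
                                       
                                       
       ┏━━━━━━━━━━━━━━━━━━━━━━━━━━━━━┓ 
       ┃ DataTable                   ┃ 
       ┠─────────────────────────────┨ 
       ┃ID  │Score│Level   │Amount  │┃ 
       ┃────┼─────┼────────┼────────┼┃ 
       ┃1000│59.0 │Low     │$844.12 │┃ 
       ┃1001│86.8 │Low     │$1245.40│┃ 
       ┃1002│33.4 │High    │$848.01 │┃ 
       ┃1003│43.5 │High    │$1775.32│┃ 
       ┃1004│46.8 │Low     │$4537.12│┃ 
       ┃1005│16.6 │Low     │$1395.56│┃ 
       ┃1006│31.8 │Medium  │$3820.66│┃ 
       ┃1007│34.3 │Medium  │$4276.07│┃ 


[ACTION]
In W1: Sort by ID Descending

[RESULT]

                                       
                                       
                                       
                                       
       ┏━━━━━━━━━━━━━━━━━━━━━━━━━━━━━┓ 
       ┃ DataTable                   ┃ 
       ┠─────────────────────────────┨ 
       ┃ID ▼│Score│Level   │Amount  │┃ 
       ┃────┼─────┼────────┼────────┼┃ 
       ┃1013│10.9 │Medium  │$3011.61│┃ 
       ┃1012│44.7 │Critical│$4549.32│┃ 
       ┃1011│89.9 │High    │$2050.08│┃ 
       ┃1010│49.6 │Low     │$3481.05│┃ 
       ┃1009│29.3 │Medium  │$74.97  │┃ 
       ┃1008│7.4  │Critical│$3568.53│┃ 
       ┃1007│34.3 │Medium  │$4276.07│┃ 
       ┃1006│31.8 │Medium  │$3820.66│┃ 


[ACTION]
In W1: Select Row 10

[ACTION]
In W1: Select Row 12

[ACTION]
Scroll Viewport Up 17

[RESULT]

                                       
                                       
                                       
                                       
                                       
                                       
                                       
                                       
                                       
       ┏━━━━━━━━━━━━━━━━━━━━━━━━━━━━━┓ 
       ┃ DataTable                   ┃ 
       ┠─────────────────────────────┨ 
       ┃ID ▼│Score│Level   │Amount  │┃ 
       ┃────┼─────┼────────┼────────┼┃ 
       ┃1013│10.9 │Medium  │$3011.61│┃ 
       ┃1012│44.7 │Critical│$4549.32│┃ 
       ┃1011│89.9 │High    │$2050.08│┃ 


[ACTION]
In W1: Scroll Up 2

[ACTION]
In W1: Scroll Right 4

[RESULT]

                                       
                                       
                                       
                                       
                                       
                                       
                                       
                                       
                                       
       ┏━━━━━━━━━━━━━━━━━━━━━━━━━━━━━┓ 
       ┃ DataTable                   ┃ 
       ┠─────────────────────────────┨ 
       ┃│Score│Level   │Amount  │Stat┃ 
       ┃┼─────┼────────┼────────┼────┃ 
       ┃│10.9 │Medium  │$3011.61│Acti┃ 
       ┃│44.7 │Critical│$4549.32│Pend┃ 
       ┃│89.9 │High    │$2050.08│Clos┃ 


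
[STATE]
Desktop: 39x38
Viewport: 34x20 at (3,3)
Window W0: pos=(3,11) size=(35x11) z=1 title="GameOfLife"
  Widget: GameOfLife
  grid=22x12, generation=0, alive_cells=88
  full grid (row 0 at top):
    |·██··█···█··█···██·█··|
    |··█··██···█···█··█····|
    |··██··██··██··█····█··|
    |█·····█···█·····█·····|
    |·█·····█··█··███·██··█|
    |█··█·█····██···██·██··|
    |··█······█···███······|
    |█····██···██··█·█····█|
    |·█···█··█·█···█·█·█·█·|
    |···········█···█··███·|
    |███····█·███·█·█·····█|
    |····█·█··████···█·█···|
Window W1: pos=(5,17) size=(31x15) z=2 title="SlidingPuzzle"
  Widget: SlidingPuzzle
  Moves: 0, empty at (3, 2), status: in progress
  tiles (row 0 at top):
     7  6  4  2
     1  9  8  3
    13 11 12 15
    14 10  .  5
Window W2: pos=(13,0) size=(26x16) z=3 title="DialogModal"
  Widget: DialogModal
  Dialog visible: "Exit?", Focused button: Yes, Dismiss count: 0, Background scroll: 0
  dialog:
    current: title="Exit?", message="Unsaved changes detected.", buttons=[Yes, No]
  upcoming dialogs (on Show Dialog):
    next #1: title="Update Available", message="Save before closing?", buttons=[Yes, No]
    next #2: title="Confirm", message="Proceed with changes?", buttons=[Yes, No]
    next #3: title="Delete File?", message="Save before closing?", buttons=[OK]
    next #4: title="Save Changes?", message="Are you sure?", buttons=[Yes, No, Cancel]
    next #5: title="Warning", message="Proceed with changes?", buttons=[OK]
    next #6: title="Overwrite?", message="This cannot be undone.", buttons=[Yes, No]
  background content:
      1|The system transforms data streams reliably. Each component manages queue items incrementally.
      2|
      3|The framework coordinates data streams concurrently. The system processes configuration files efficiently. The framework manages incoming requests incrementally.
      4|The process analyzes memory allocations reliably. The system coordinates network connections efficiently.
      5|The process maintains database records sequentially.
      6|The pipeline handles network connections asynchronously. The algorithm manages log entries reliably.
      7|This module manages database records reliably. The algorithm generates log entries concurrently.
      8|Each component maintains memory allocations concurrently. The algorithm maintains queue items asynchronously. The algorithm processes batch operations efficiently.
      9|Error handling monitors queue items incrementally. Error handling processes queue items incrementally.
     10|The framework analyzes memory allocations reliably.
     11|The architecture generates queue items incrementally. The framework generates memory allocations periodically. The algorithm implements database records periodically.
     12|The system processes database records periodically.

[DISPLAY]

          ┃The system transforms d
          ┃                       
          ┃The framework coordinat
          ┃Th┌──────────────────┐e
          ┃Th│      Exit?       │d
          ┃Th│Unsaved changes de│e
          ┃Th│    [Yes]  No     │t
          ┃Ea└──────────────────┘n
┏━━━━━━━━━┃Error handling monitors
┃ GameOfLi┃The framework analyzes 
┠─────────┃The architecture genera
┃Gen: 0   ┃The system processes da
┃█·····█··┗━━━━━━━━━━━━━━━━━━━━━━━
┃·█·····█··█··███·██··█           
┃█┏━━━━━━━━━━━━━━━━━━━━━━━━━━━━━┓ 
┃·┃ SlidingPuzzle               ┃ 
┃█┠─────────────────────────────┨ 
┃·┃┌────┬────┬────┬────┐        ┃ 
┗━┃│  7 │  6 │  4 │  2 │        ┃━
  ┃├────┼────┼────┼────┤        ┃ 


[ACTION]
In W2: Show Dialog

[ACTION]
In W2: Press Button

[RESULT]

          ┃The system transforms d
          ┃                       
          ┃The framework coordinat
          ┃The process analyzes me
          ┃The process maintains d
          ┃The pipeline handles ne
          ┃This module manages dat
          ┃Each component maintain
┏━━━━━━━━━┃Error handling monitors
┃ GameOfLi┃The framework analyzes 
┠─────────┃The architecture genera
┃Gen: 0   ┃The system processes da
┃█·····█··┗━━━━━━━━━━━━━━━━━━━━━━━
┃·█·····█··█··███·██··█           
┃█┏━━━━━━━━━━━━━━━━━━━━━━━━━━━━━┓ 
┃·┃ SlidingPuzzle               ┃ 
┃█┠─────────────────────────────┨ 
┃·┃┌────┬────┬────┬────┐        ┃ 
┗━┃│  7 │  6 │  4 │  2 │        ┃━
  ┃├────┼────┼────┼────┤        ┃ 


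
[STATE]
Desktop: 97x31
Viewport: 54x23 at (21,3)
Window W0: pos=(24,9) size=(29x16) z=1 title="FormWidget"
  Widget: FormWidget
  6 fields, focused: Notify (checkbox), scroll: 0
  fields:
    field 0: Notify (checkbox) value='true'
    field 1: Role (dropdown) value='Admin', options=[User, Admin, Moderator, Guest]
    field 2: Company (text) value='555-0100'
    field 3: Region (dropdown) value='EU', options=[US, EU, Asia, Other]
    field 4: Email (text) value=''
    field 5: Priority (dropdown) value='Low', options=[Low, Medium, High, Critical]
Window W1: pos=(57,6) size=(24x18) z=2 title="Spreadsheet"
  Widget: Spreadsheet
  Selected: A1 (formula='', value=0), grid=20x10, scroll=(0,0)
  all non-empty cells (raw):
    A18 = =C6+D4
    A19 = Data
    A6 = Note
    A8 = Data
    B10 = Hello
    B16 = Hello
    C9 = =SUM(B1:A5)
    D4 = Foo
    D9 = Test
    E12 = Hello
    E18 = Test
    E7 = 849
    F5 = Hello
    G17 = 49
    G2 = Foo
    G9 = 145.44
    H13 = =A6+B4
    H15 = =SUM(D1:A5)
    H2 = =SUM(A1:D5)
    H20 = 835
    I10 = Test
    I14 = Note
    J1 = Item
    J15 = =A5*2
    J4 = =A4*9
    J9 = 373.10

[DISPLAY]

                                                      
                                                      
                                                      
                                    ┏━━━━━━━━━━━━━━━━━
                                    ┃ Spreadsheet     
                                    ┠─────────────────
   ┏━━━━━━━━━━━━━━━━━━━━━━━━━━━┓    ┃A1:              
   ┃ FormWidget                ┃    ┃       A       B 
   ┠───────────────────────────┨    ┃-----------------
   ┃> Notify:     [x]          ┃    ┃  1      [0]     
   ┃  Role:       [Admin     ▼]┃    ┃  2        0     
   ┃  Company:    [555-0100   ]┃    ┃  3        0     
   ┃  Region:     [EU        ▼]┃    ┃  4        0     
   ┃  Email:      [           ]┃    ┃  5        0     
   ┃  Priority:   [Low       ▼]┃    ┃  6 Note         
   ┃                           ┃    ┃  7        0     
   ┃                           ┃    ┃  8 Data         
   ┃                           ┃    ┃  9        0     
   ┃                           ┃    ┃ 10        0Hello
   ┃                           ┃    ┃ 11        0     
   ┃                           ┃    ┗━━━━━━━━━━━━━━━━━
   ┗━━━━━━━━━━━━━━━━━━━━━━━━━━━┛                      
                                                      


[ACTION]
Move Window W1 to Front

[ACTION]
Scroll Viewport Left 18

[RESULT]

                                                      
                                                      
                                                      
                                                      
                                                      
                                                      
                     ┏━━━━━━━━━━━━━━━━━━━━━━━━━━━┓    
                     ┃ FormWidget                ┃    
                     ┠───────────────────────────┨    
                     ┃> Notify:     [x]          ┃    
                     ┃  Role:       [Admin     ▼]┃    
                     ┃  Company:    [555-0100   ]┃    
                     ┃  Region:     [EU        ▼]┃    
                     ┃  Email:      [           ]┃    
                     ┃  Priority:   [Low       ▼]┃    
                     ┃                           ┃    
                     ┃                           ┃    
                     ┃                           ┃    
                     ┃                           ┃    
                     ┃                           ┃    
                     ┃                           ┃    
                     ┗━━━━━━━━━━━━━━━━━━━━━━━━━━━┛    
                                                      


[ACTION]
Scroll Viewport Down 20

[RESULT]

                                                      
                     ┏━━━━━━━━━━━━━━━━━━━━━━━━━━━┓    
                     ┃ FormWidget                ┃    
                     ┠───────────────────────────┨    
                     ┃> Notify:     [x]          ┃    
                     ┃  Role:       [Admin     ▼]┃    
                     ┃  Company:    [555-0100   ]┃    
                     ┃  Region:     [EU        ▼]┃    
                     ┃  Email:      [           ]┃    
                     ┃  Priority:   [Low       ▼]┃    
                     ┃                           ┃    
                     ┃                           ┃    
                     ┃                           ┃    
                     ┃                           ┃    
                     ┃                           ┃    
                     ┃                           ┃    
                     ┗━━━━━━━━━━━━━━━━━━━━━━━━━━━┛    
                                                      
                                                      
                                                      
                                                      
                                                      
                                                      


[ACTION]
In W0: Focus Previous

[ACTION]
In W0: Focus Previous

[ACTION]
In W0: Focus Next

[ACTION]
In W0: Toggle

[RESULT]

                                                      
                     ┏━━━━━━━━━━━━━━━━━━━━━━━━━━━┓    
                     ┃ FormWidget                ┃    
                     ┠───────────────────────────┨    
                     ┃  Notify:     [x]          ┃    
                     ┃  Role:       [Admin     ▼]┃    
                     ┃  Company:    [555-0100   ]┃    
                     ┃  Region:     [EU        ▼]┃    
                     ┃  Email:      [           ]┃    
                     ┃> Priority:   [Low       ▼]┃    
                     ┃                           ┃    
                     ┃                           ┃    
                     ┃                           ┃    
                     ┃                           ┃    
                     ┃                           ┃    
                     ┃                           ┃    
                     ┗━━━━━━━━━━━━━━━━━━━━━━━━━━━┛    
                                                      
                                                      
                                                      
                                                      
                                                      
                                                      


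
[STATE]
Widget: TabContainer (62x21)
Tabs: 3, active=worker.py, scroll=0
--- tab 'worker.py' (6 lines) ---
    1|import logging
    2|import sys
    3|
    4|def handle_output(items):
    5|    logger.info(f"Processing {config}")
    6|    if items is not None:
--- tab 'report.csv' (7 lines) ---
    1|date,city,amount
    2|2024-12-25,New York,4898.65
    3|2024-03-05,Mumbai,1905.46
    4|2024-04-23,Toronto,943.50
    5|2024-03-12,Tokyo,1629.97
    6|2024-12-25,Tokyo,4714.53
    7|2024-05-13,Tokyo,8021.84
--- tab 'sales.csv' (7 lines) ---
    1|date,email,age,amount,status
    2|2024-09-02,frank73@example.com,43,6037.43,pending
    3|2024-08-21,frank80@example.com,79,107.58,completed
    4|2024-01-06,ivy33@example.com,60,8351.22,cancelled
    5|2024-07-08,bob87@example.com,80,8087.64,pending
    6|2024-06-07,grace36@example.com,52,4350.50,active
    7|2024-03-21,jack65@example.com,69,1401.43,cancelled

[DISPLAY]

[worker.py]│ report.csv │ sales.csv                           
──────────────────────────────────────────────────────────────
import logging                                                
import sys                                                    
                                                              
def handle_output(items):                                     
    logger.info(f"Processing {config}")                       
    if items is not None:                                     
                                                              
                                                              
                                                              
                                                              
                                                              
                                                              
                                                              
                                                              
                                                              
                                                              
                                                              
                                                              
                                                              


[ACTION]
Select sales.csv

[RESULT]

 worker.py │ report.csv │[sales.csv]                          
──────────────────────────────────────────────────────────────
date,email,age,amount,status                                  
2024-09-02,frank73@example.com,43,6037.43,pending             
2024-08-21,frank80@example.com,79,107.58,completed            
2024-01-06,ivy33@example.com,60,8351.22,cancelled             
2024-07-08,bob87@example.com,80,8087.64,pending               
2024-06-07,grace36@example.com,52,4350.50,active              
2024-03-21,jack65@example.com,69,1401.43,cancelled            
                                                              
                                                              
                                                              
                                                              
                                                              
                                                              
                                                              
                                                              
                                                              
                                                              
                                                              
                                                              


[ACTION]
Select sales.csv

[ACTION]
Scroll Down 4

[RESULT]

 worker.py │ report.csv │[sales.csv]                          
──────────────────────────────────────────────────────────────
2024-07-08,bob87@example.com,80,8087.64,pending               
2024-06-07,grace36@example.com,52,4350.50,active              
2024-03-21,jack65@example.com,69,1401.43,cancelled            
                                                              
                                                              
                                                              
                                                              
                                                              
                                                              
                                                              
                                                              
                                                              
                                                              
                                                              
                                                              
                                                              
                                                              
                                                              
                                                              


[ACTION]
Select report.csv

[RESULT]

 worker.py │[report.csv]│ sales.csv                           
──────────────────────────────────────────────────────────────
date,city,amount                                              
2024-12-25,New York,4898.65                                   
2024-03-05,Mumbai,1905.46                                     
2024-04-23,Toronto,943.50                                     
2024-03-12,Tokyo,1629.97                                      
2024-12-25,Tokyo,4714.53                                      
2024-05-13,Tokyo,8021.84                                      
                                                              
                                                              
                                                              
                                                              
                                                              
                                                              
                                                              
                                                              
                                                              
                                                              
                                                              
                                                              


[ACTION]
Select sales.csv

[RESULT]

 worker.py │ report.csv │[sales.csv]                          
──────────────────────────────────────────────────────────────
date,email,age,amount,status                                  
2024-09-02,frank73@example.com,43,6037.43,pending             
2024-08-21,frank80@example.com,79,107.58,completed            
2024-01-06,ivy33@example.com,60,8351.22,cancelled             
2024-07-08,bob87@example.com,80,8087.64,pending               
2024-06-07,grace36@example.com,52,4350.50,active              
2024-03-21,jack65@example.com,69,1401.43,cancelled            
                                                              
                                                              
                                                              
                                                              
                                                              
                                                              
                                                              
                                                              
                                                              
                                                              
                                                              
                                                              


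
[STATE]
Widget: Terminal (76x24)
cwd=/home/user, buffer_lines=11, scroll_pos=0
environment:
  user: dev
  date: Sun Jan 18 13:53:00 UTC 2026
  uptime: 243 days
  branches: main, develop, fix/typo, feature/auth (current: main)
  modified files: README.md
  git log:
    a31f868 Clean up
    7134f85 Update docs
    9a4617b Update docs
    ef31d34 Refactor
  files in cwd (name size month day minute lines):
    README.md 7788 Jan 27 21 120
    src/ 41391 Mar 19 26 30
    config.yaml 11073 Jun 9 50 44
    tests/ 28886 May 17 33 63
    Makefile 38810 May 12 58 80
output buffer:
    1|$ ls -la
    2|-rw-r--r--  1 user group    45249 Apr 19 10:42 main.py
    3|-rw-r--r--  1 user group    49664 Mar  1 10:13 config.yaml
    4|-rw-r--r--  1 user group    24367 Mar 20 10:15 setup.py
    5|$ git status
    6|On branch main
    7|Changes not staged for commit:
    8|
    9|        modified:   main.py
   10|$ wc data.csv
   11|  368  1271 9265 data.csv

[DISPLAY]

$ ls -la                                                                    
-rw-r--r--  1 user group    45249 Apr 19 10:42 main.py                      
-rw-r--r--  1 user group    49664 Mar  1 10:13 config.yaml                  
-rw-r--r--  1 user group    24367 Mar 20 10:15 setup.py                     
$ git status                                                                
On branch main                                                              
Changes not staged for commit:                                              
                                                                            
        modified:   main.py                                                 
$ wc data.csv                                                               
  368  1271 9265 data.csv                                                   
$ █                                                                         
                                                                            
                                                                            
                                                                            
                                                                            
                                                                            
                                                                            
                                                                            
                                                                            
                                                                            
                                                                            
                                                                            
                                                                            


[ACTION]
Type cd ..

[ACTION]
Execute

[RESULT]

$ ls -la                                                                    
-rw-r--r--  1 user group    45249 Apr 19 10:42 main.py                      
-rw-r--r--  1 user group    49664 Mar  1 10:13 config.yaml                  
-rw-r--r--  1 user group    24367 Mar 20 10:15 setup.py                     
$ git status                                                                
On branch main                                                              
Changes not staged for commit:                                              
                                                                            
        modified:   main.py                                                 
$ wc data.csv                                                               
  368  1271 9265 data.csv                                                   
$ cd ..                                                                     
                                                                            
$ █                                                                         
                                                                            
                                                                            
                                                                            
                                                                            
                                                                            
                                                                            
                                                                            
                                                                            
                                                                            
                                                                            


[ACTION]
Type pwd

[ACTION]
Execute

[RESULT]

$ ls -la                                                                    
-rw-r--r--  1 user group    45249 Apr 19 10:42 main.py                      
-rw-r--r--  1 user group    49664 Mar  1 10:13 config.yaml                  
-rw-r--r--  1 user group    24367 Mar 20 10:15 setup.py                     
$ git status                                                                
On branch main                                                              
Changes not staged for commit:                                              
                                                                            
        modified:   main.py                                                 
$ wc data.csv                                                               
  368  1271 9265 data.csv                                                   
$ cd ..                                                                     
                                                                            
$ pwd                                                                       
/home                                                                       
$ █                                                                         
                                                                            
                                                                            
                                                                            
                                                                            
                                                                            
                                                                            
                                                                            
                                                                            
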